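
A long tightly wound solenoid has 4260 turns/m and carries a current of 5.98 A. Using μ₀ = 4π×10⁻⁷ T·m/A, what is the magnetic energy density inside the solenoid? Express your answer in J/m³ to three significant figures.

u ≈ 408 J/m³

B = μ₀nI = (4π×10⁻⁷)(4.260×10^3)(5.98) = 3.201×10^-2 T.
u = B²/(2μ₀) = (3.201×10^-2)²/(2×4π×10⁻⁷) = 407.8 J/m³.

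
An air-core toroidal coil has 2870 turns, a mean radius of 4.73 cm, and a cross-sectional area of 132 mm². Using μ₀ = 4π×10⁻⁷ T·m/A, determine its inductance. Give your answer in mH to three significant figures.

For a thin toroid, L = μ₀N²A/(2πR).
L = (4π×10⁻⁷)(2870)²(1.320×10^-4) / (2π×4.730×10^-2 m) = 4.597×10^-3 H.

L ≈ 4.60 mH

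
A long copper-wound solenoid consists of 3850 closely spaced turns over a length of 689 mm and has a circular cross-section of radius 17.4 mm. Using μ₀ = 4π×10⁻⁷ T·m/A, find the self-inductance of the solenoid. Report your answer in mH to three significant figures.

A = πr² = π(1.740×10^-2 m)² = 9.511×10^-4 m².
For a long solenoid, L = μ₀N²A/ℓ.
L = (4π×10⁻⁷)(3850)²(9.511×10^-4)/(0.689 m) = 2.571×10^-2 H.

L ≈ 25.7 mH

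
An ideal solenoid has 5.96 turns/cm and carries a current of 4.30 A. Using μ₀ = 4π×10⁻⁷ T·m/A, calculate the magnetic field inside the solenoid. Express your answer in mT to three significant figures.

Inside a long solenoid, B = μ₀nI.
B = (4π×10⁻⁷)(596 m⁻¹)(4.30 A) = 3.221×10^-3 T.

B ≈ 3.22 mT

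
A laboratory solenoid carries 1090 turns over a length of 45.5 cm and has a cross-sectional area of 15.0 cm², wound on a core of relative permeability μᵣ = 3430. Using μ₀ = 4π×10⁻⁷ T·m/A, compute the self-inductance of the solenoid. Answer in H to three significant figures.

A = 15.0 cm² = 1.500×10^-3 m².
For a long solenoid, L = μ₀μᵣN²A/ℓ.
L = (4π×10⁻⁷)(3430)(1090)²(1.500×10^-3)/(0.455 m) = 16.88 H.

L ≈ 16.9 H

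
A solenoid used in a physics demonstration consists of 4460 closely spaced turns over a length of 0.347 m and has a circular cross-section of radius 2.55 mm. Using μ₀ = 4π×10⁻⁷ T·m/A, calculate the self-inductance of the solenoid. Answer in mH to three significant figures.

A = πr² = π(2.550×10^-3 m)² = 2.043×10^-5 m².
For a long solenoid, L = μ₀N²A/ℓ.
L = (4π×10⁻⁷)(4460)²(2.043×10^-5)/(0.347 m) = 1.472×10^-3 H.

L ≈ 1.47 mH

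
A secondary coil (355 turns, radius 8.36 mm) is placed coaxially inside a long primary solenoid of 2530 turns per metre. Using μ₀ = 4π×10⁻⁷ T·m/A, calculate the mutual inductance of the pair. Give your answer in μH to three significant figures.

M ≈ 248 μH

The outer solenoid produces a uniform field B₁ = μ₀n₁I₁ across the inner coil,
so the flux linkage is N₂Φ = N₂B₁A₂ = μ₀n₁N₂A₂·I₁, giving M = μ₀n₁N₂A₂.
A₂ = πr² = π(8.360×10^-3 m)² = 2.196×10^-4 m².
M = (4π×10⁻⁷)(2530)(355)(2.196×10^-4) = 2.478×10^-4 H.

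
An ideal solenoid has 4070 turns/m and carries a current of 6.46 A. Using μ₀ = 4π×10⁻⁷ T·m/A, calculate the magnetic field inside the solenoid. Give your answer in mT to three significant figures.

B ≈ 33.0 mT

Inside a long solenoid, B = μ₀nI.
B = (4π×10⁻⁷)(4.070×10^3 m⁻¹)(6.46 A) = 3.304×10^-2 T.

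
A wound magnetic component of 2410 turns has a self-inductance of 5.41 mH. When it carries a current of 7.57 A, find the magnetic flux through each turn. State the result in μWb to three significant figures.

Φ_B ≈ 17.0 μWb

From L = NΦ_B/I, the flux per turn is Φ_B = LI/N.
Φ_B = (5.410×10^-3 H)(7.57 A)/2410 = 1.699×10^-5 Wb.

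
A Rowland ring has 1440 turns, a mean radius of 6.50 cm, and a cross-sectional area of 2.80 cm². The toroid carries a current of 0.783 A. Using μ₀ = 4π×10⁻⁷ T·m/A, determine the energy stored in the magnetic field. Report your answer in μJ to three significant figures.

U ≈ 548 μJ

L = μ₀N²A/(2πR) = (4π×10⁻⁷)(1440)²(2.800×10^-4)/(2π×6.500×10^-2) = 1.786×10^-3 H.
U = ½LI² = ½(1.786×10^-3)(0.783)² = 5.476×10^-4 J.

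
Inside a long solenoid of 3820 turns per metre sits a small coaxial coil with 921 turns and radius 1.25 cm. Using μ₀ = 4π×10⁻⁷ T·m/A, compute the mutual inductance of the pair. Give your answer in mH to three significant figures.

The outer solenoid produces a uniform field B₁ = μ₀n₁I₁ across the inner coil,
so the flux linkage is N₂Φ = N₂B₁A₂ = μ₀n₁N₂A₂·I₁, giving M = μ₀n₁N₂A₂.
A₂ = πr² = π(1.250×10^-2 m)² = 4.909×10^-4 m².
M = (4π×10⁻⁷)(3820)(921)(4.909×10^-4) = 2.170×10^-3 H.

M ≈ 2.17 mH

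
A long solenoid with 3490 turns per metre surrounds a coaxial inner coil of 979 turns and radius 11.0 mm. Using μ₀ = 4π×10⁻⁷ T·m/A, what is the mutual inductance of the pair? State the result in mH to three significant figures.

M ≈ 1.63 mH

The outer solenoid produces a uniform field B₁ = μ₀n₁I₁ across the inner coil,
so the flux linkage is N₂Φ = N₂B₁A₂ = μ₀n₁N₂A₂·I₁, giving M = μ₀n₁N₂A₂.
A₂ = πr² = π(1.100×10^-2 m)² = 3.801×10^-4 m².
M = (4π×10⁻⁷)(3490)(979)(3.801×10^-4) = 1.632×10^-3 H.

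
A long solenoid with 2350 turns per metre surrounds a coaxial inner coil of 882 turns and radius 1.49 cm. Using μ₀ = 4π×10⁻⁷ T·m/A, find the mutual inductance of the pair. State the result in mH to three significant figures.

M ≈ 1.82 mH

The outer solenoid produces a uniform field B₁ = μ₀n₁I₁ across the inner coil,
so the flux linkage is N₂Φ = N₂B₁A₂ = μ₀n₁N₂A₂·I₁, giving M = μ₀n₁N₂A₂.
A₂ = πr² = π(1.490×10^-2 m)² = 6.9746×10^-4 m².
M = (4π×10⁻⁷)(2350)(882)(6.9746×10^-4) = 1.817×10^-3 H.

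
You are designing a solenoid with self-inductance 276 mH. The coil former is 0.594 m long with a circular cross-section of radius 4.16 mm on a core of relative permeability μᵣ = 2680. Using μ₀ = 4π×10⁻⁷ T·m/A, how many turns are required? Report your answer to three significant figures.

A = πr² = π(4.160×10^-3 m)² = 5.437×10^-5 m².
From L = μ₀μᵣN²A/ℓ, N = √(Lℓ / (μ₀μᵣA)).
N = √[(0.276)(0.594) / ((4π×10⁻⁷)(2680)×5.437×10^-5)] = √(8.954×10^5) ≈ 946.3.

N ≈ 946 turns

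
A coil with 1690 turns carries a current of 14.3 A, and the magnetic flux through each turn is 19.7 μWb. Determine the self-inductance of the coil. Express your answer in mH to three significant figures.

L ≈ 2.33 mH

Self-inductance is defined by L = NΦ_B/I (flux linkage over current).
L = (1690)(1.970×10^-5 Wb)/(14.3 A) = 2.328×10^-3 H.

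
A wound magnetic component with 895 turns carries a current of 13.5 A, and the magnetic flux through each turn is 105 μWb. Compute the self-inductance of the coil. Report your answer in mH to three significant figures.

Self-inductance is defined by L = NΦ_B/I (flux linkage over current).
L = (895)(1.050×10^-4 Wb)/(13.5 A) = 6.961×10^-3 H.

L ≈ 6.96 mH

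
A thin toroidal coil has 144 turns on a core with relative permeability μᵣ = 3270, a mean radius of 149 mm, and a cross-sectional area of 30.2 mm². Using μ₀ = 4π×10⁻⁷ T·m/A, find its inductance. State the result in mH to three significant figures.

For a thin toroid, L = μ₀μᵣN²A/(2πR).
L = (4π×10⁻⁷)(3270)(144)²(3.020×10^-5) / (2π×0.149 m) = 2.749×10^-3 H.

L ≈ 2.75 mH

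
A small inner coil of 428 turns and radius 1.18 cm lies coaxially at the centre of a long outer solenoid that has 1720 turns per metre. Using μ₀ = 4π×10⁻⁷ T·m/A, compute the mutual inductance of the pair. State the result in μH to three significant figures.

M ≈ 405 μH

The outer solenoid produces a uniform field B₁ = μ₀n₁I₁ across the inner coil,
so the flux linkage is N₂Φ = N₂B₁A₂ = μ₀n₁N₂A₂·I₁, giving M = μ₀n₁N₂A₂.
A₂ = πr² = π(1.180×10^-2 m)² = 4.374×10^-4 m².
M = (4π×10⁻⁷)(1720)(428)(4.374×10^-4) = 4.047×10^-4 H.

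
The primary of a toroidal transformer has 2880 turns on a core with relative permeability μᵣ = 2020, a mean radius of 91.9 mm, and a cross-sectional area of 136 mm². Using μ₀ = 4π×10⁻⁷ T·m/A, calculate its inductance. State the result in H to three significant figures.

For a thin toroid, L = μ₀μᵣN²A/(2πR).
L = (4π×10⁻⁷)(2020)(2880)²(1.360×10^-4) / (2π×9.190×10^-2 m) = 4.959 H.

L ≈ 4.96 H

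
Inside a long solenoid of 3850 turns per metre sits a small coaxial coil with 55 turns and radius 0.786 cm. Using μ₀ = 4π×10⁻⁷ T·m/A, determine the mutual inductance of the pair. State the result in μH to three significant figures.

M ≈ 51.6 μH

The outer solenoid produces a uniform field B₁ = μ₀n₁I₁ across the inner coil,
so the flux linkage is N₂Φ = N₂B₁A₂ = μ₀n₁N₂A₂·I₁, giving M = μ₀n₁N₂A₂.
A₂ = πr² = π(7.860×10^-3 m)² = 1.941×10^-4 m².
M = (4π×10⁻⁷)(3850)(55)(1.941×10^-4) = 5.164×10^-5 H.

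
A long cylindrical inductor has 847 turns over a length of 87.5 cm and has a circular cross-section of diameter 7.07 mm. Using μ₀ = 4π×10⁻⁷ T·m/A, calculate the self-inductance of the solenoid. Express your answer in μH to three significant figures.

A = π(d/2)² = π(3.535×10^-3 m)² = 3.926×10^-5 m².
For a long solenoid, L = μ₀N²A/ℓ.
L = (4π×10⁻⁷)(847)²(3.926×10^-5)/(0.875 m) = 4.0448×10^-5 H.

L ≈ 40.4 μH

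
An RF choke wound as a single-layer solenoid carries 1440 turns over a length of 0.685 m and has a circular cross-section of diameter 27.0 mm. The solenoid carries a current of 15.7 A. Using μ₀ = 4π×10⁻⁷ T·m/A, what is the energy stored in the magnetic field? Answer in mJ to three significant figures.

U ≈ 268 mJ

A = π(d/2)² = π(1.350×10^-2 m)² = 5.726×10^-4 m².
L = μ₀N²A/ℓ = (4π×10⁻⁷)(1440)²(5.726×10^-4)/(0.685) = 2.178×10^-3 H.
U = ½LI² = ½(2.178×10^-3)(15.7)² = 0.2684 J.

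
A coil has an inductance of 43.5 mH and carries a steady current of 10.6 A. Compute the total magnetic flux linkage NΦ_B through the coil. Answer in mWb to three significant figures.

From L = NΦ_B/I, the flux linkage is NΦ_B = LI.
NΦ_B = (4.350×10^-2 H)(10.6 A) = 0.4611 Wb.

NΦ_B ≈ 461 mWb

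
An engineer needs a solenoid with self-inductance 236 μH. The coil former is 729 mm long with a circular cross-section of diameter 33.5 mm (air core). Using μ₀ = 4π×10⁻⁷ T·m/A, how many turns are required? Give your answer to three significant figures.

N ≈ 394 turns

A = π(d/2)² = π(1.675×10^-2 m)² = 8.814×10^-4 m².
From L = μ₀N²A/ℓ, N = √(Lℓ / (μ₀A)).
N = √[(2.360×10^-4)(0.729) / ((4π×10⁻⁷)×8.814×10^-4)] = √(1.553×10^5) ≈ 394.1.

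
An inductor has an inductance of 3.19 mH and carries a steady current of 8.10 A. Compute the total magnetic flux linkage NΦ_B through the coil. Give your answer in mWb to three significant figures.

From L = NΦ_B/I, the flux linkage is NΦ_B = LI.
NΦ_B = (3.190×10^-3 H)(8.10 A) = 2.584×10^-2 Wb.

NΦ_B ≈ 25.8 mWb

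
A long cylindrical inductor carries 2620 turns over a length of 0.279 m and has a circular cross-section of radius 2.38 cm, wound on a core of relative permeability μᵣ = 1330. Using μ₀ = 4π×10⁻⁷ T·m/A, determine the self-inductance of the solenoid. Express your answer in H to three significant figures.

A = πr² = π(2.380×10^-2 m)² = 1.780×10^-3 m².
For a long solenoid, L = μ₀μᵣN²A/ℓ.
L = (4π×10⁻⁷)(1330)(2620)²(1.780×10^-3)/(0.279 m) = 73.18 H.

L ≈ 73.2 H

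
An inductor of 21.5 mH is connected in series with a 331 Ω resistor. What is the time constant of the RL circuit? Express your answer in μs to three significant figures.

τ = L/R = (2.150×10^-2 H)/(331 Ω) = 6.495×10^-5 s.

τ ≈ 65.0 μs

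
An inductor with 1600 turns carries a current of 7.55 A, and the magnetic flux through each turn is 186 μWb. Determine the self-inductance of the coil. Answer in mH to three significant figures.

L ≈ 39.4 mH

Self-inductance is defined by L = NΦ_B/I (flux linkage over current).
L = (1600)(1.860×10^-4 Wb)/(7.55 A) = 3.942×10^-2 H.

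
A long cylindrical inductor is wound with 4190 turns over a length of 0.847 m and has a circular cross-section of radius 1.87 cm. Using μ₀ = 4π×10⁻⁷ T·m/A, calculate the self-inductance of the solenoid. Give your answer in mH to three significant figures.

L ≈ 28.6 mH

A = πr² = π(1.870×10^-2 m)² = 1.099×10^-3 m².
For a long solenoid, L = μ₀N²A/ℓ.
L = (4π×10⁻⁷)(4190)²(1.099×10^-3)/(0.847 m) = 2.861×10^-2 H.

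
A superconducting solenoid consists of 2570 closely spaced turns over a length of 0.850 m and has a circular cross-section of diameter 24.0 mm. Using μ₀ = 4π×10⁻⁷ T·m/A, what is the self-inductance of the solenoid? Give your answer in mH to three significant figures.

A = π(d/2)² = π(1.200×10^-2 m)² = 4.524×10^-4 m².
For a long solenoid, L = μ₀N²A/ℓ.
L = (4π×10⁻⁷)(2570)²(4.524×10^-4)/(0.85 m) = 4.417×10^-3 H.

L ≈ 4.42 mH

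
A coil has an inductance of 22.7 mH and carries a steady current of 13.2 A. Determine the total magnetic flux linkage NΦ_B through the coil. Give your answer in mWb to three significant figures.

From L = NΦ_B/I, the flux linkage is NΦ_B = LI.
NΦ_B = (2.270×10^-2 H)(13.2 A) = 0.2996 Wb.

NΦ_B ≈ 300 mWb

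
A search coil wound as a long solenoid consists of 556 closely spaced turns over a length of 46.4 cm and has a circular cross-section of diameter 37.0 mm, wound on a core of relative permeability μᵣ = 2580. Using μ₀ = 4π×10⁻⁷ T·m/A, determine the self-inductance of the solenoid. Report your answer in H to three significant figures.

L ≈ 2.32 H

A = π(d/2)² = π(1.850×10^-2 m)² = 1.075×10^-3 m².
For a long solenoid, L = μ₀μᵣN²A/ℓ.
L = (4π×10⁻⁷)(2580)(556)²(1.075×10^-3)/(0.464 m) = 2.322 H.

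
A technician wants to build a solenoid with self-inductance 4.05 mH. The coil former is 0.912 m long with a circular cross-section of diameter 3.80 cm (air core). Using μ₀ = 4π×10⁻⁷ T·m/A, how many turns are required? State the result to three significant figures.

A = π(d/2)² = π(1.900×10^-2 m)² = 1.134×10^-3 m².
From L = μ₀N²A/ℓ, N = √(Lℓ / (μ₀A)).
N = √[(4.050×10^-3)(0.912) / ((4π×10⁻⁷)×1.134×10^-3)] = √(2.592×10^6) ≈ 1609.9.

N ≈ 1610 turns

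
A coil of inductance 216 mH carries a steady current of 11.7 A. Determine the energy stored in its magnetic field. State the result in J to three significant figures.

Stored magnetic energy: U = ½LI².
U = ½(0.216 H)(11.7 A)² = 14.78 J.

U ≈ 14.8 J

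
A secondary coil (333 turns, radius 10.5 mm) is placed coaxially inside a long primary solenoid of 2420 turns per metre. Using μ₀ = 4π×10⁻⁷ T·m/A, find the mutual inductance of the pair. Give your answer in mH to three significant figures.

M ≈ 0.351 mH

The outer solenoid produces a uniform field B₁ = μ₀n₁I₁ across the inner coil,
so the flux linkage is N₂Φ = N₂B₁A₂ = μ₀n₁N₂A₂·I₁, giving M = μ₀n₁N₂A₂.
A₂ = πr² = π(1.050×10^-2 m)² = 3.464×10^-4 m².
M = (4π×10⁻⁷)(2420)(333)(3.464×10^-4) = 3.508×10^-4 H.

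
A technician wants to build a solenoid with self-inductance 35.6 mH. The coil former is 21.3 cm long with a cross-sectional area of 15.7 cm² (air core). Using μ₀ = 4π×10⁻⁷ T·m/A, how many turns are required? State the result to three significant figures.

N ≈ 1960 turns

A = 15.7 cm² = 1.570×10^-3 m².
From L = μ₀N²A/ℓ, N = √(Lℓ / (μ₀A)).
N = √[(3.560×10^-2)(0.213) / ((4π×10⁻⁷)×1.570×10^-3)] = √(3.843×10^6) ≈ 1960.5.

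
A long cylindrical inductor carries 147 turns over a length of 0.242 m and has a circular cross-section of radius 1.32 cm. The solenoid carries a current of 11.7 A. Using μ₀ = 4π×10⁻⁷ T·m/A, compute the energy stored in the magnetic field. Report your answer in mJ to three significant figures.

A = πr² = π(1.320×10^-2 m)² = 5.474×10^-4 m².
L = μ₀N²A/ℓ = (4π×10⁻⁷)(147)²(5.474×10^-4)/(0.242) = 6.142×10^-5 H.
U = ½LI² = ½(6.142×10^-5)(11.7)² = 4.204×10^-3 J.

U ≈ 4.20 mJ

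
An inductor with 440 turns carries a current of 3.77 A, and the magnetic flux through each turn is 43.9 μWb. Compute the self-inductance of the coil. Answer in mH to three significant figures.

Self-inductance is defined by L = NΦ_B/I (flux linkage over current).
L = (440)(4.390×10^-5 Wb)/(3.77 A) = 5.124×10^-3 H.

L ≈ 5.12 mH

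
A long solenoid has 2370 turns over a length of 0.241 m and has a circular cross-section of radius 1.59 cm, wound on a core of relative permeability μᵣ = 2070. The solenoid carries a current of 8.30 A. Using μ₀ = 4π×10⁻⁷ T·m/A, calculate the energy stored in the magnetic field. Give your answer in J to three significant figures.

U ≈ 1660 J

A = πr² = π(1.590×10^-2 m)² = 7.942×10^-4 m².
L = μ₀μᵣN²A/ℓ = (4π×10⁻⁷)(2070)(2370)²(7.942×10^-4)/(0.241) = 48.15 H.
U = ½LI² = ½(48.15)(8.30)² = 1.659×10^3 J.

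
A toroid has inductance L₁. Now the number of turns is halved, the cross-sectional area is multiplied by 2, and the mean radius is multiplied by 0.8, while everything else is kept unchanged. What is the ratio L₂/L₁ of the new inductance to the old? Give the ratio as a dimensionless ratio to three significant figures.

L₂/L₁ = 0.625

For a toroid, L ∝ μᵣN²A/R.
L₂/L₁ = (0.5)^2 × (2) × (0.8)^-1 = 0.625.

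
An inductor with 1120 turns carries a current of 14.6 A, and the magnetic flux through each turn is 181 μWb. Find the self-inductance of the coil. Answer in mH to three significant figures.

Self-inductance is defined by L = NΦ_B/I (flux linkage over current).
L = (1120)(1.810×10^-4 Wb)/(14.6 A) = 1.388×10^-2 H.

L ≈ 13.9 mH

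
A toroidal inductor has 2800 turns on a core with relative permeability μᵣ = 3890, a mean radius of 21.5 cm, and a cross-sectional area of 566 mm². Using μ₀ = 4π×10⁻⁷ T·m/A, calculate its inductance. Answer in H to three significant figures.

L ≈ 16.1 H

For a thin toroid, L = μ₀μᵣN²A/(2πR).
L = (4π×10⁻⁷)(3890)(2800)²(5.660×10^-4) / (2π×0.215 m) = 16.06 H.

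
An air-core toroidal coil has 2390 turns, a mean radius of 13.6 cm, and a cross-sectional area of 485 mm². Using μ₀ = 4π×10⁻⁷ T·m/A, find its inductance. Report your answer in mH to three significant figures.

For a thin toroid, L = μ₀N²A/(2πR).
L = (4π×10⁻⁷)(2390)²(4.850×10^-4) / (2π×0.136 m) = 4.074×10^-3 H.

L ≈ 4.07 mH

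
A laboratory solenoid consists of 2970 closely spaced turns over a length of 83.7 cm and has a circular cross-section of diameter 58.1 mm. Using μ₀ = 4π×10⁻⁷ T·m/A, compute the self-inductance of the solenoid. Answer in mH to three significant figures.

A = π(d/2)² = π(2.905×10^-2 m)² = 2.651×10^-3 m².
For a long solenoid, L = μ₀N²A/ℓ.
L = (4π×10⁻⁷)(2970)²(2.651×10^-3)/(0.837 m) = 3.511×10^-2 H.

L ≈ 35.1 mH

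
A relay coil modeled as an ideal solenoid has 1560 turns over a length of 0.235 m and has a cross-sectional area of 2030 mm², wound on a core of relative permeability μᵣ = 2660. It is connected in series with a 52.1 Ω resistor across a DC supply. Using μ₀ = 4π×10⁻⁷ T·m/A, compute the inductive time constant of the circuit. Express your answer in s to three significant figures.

τ ≈ 1.35 s

A = 2030 mm² = 2.030×10^-3 m².
L = μ₀μᵣN²A/ℓ = (4π×10⁻⁷)(2660)(1560)²(2.030×10^-3)/(0.235) = 70.27 H.
τ = L/R = (70.27)/(52.1) = 1.349 s.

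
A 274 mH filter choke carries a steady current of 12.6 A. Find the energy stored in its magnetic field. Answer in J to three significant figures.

U ≈ 21.8 J

Stored magnetic energy: U = ½LI².
U = ½(0.274 H)(12.6 A)² = 21.75 J.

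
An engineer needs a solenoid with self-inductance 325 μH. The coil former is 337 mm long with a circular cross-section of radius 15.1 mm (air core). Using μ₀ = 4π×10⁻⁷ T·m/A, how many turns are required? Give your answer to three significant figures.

N ≈ 349 turns

A = πr² = π(1.510×10^-2 m)² = 7.163×10^-4 m².
From L = μ₀N²A/ℓ, N = √(Lℓ / (μ₀A)).
N = √[(3.250×10^-4)(0.337) / ((4π×10⁻⁷)×7.163×10^-4)] = √(1.217×10^5) ≈ 348.8.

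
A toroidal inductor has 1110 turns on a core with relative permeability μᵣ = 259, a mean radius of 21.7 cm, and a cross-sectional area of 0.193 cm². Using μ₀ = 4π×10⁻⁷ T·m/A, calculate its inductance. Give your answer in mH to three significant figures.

For a thin toroid, L = μ₀μᵣN²A/(2πR).
L = (4π×10⁻⁷)(259)(1110)²(1.930×10^-5) / (2π×0.217 m) = 5.676×10^-3 H.

L ≈ 5.68 mH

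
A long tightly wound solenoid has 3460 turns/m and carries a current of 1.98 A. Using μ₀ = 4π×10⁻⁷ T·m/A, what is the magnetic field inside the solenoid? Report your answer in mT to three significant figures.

B ≈ 8.61 mT

Inside a long solenoid, B = μ₀nI.
B = (4π×10⁻⁷)(3.460×10^3 m⁻¹)(1.98 A) = 8.609×10^-3 T.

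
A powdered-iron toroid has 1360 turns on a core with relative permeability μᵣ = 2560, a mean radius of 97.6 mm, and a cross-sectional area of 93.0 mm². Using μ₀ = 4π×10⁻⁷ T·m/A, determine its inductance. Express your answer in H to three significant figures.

For a thin toroid, L = μ₀μᵣN²A/(2πR).
L = (4π×10⁻⁷)(2560)(1360)²(9.300×10^-5) / (2π×9.760×10^-2 m) = 0.9024 H.

L ≈ 0.902 H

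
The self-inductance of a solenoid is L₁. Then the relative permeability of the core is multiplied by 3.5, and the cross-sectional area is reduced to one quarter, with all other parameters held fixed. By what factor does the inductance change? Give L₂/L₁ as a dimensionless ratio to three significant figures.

For a solenoid, L ∝ μᵣN²A/ℓ.
L₂/L₁ = (3.5) × (0.25) = 0.875.

L₂/L₁ = 0.875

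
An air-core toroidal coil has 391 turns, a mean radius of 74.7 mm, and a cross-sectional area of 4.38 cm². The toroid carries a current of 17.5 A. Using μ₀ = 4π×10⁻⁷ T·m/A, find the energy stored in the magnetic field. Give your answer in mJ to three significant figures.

U ≈ 27.5 mJ

L = μ₀N²A/(2πR) = (4π×10⁻⁷)(391)²(4.380×10^-4)/(2π×7.470×10^-2) = 1.793×10^-4 H.
U = ½LI² = ½(1.793×10^-4)(17.5)² = 2.745×10^-2 J.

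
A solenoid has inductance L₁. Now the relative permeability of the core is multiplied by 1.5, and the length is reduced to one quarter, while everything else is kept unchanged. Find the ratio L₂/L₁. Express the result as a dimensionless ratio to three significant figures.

For a solenoid, L ∝ μᵣN²A/ℓ.
L₂/L₁ = (1.5) × (0.25)^-1 = 6.00.

L₂/L₁ = 6.00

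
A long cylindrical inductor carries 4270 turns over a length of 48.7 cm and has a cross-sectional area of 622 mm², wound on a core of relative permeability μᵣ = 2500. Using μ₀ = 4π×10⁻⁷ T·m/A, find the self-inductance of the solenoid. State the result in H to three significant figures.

A = 622 mm² = 6.220×10^-4 m².
For a long solenoid, L = μ₀μᵣN²A/ℓ.
L = (4π×10⁻⁷)(2500)(4270)²(6.220×10^-4)/(0.487 m) = 73.16 H.

L ≈ 73.2 H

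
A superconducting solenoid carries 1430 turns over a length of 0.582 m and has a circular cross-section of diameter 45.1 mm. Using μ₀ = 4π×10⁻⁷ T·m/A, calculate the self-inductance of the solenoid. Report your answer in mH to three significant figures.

L ≈ 7.05 mH

A = π(d/2)² = π(2.255×10^-2 m)² = 1.598×10^-3 m².
For a long solenoid, L = μ₀N²A/ℓ.
L = (4π×10⁻⁷)(1430)²(1.598×10^-3)/(0.582 m) = 7.053×10^-3 H.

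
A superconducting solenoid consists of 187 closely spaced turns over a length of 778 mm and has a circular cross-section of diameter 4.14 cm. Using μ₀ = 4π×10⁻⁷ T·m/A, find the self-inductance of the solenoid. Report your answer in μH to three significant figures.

L ≈ 76.0 μH

A = π(d/2)² = π(2.070×10^-2 m)² = 1.346×10^-3 m².
For a long solenoid, L = μ₀N²A/ℓ.
L = (4π×10⁻⁷)(187)²(1.346×10^-3)/(0.778 m) = 7.603×10^-5 H.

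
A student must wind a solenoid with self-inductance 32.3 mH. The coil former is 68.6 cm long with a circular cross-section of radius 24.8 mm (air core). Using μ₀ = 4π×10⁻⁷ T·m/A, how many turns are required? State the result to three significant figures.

A = πr² = π(2.480×10^-2 m)² = 1.932×10^-3 m².
From L = μ₀N²A/ℓ, N = √(Lℓ / (μ₀A)).
N = √[(3.230×10^-2)(0.686) / ((4π×10⁻⁷)×1.932×10^-3)] = √(9.126×10^6) ≈ 3020.9.

N ≈ 3020 turns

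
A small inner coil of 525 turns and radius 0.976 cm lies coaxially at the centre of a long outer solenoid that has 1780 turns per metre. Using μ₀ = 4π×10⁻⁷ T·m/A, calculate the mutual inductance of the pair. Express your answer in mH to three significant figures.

M ≈ 0.351 mH

The outer solenoid produces a uniform field B₁ = μ₀n₁I₁ across the inner coil,
so the flux linkage is N₂Φ = N₂B₁A₂ = μ₀n₁N₂A₂·I₁, giving M = μ₀n₁N₂A₂.
A₂ = πr² = π(9.760×10^-3 m)² = 2.993×10^-4 m².
M = (4π×10⁻⁷)(1780)(525)(2.993×10^-4) = 3.514×10^-4 H.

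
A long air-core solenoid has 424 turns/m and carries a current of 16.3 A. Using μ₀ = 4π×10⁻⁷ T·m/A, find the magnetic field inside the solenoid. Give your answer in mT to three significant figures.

Inside a long solenoid, B = μ₀nI.
B = (4π×10⁻⁷)(424 m⁻¹)(16.3 A) = 8.6849×10^-3 T.

B ≈ 8.68 mT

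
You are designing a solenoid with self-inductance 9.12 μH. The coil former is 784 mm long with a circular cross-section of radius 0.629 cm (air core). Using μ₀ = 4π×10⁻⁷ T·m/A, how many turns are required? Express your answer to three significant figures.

N ≈ 214 turns

A = πr² = π(6.290×10^-3 m)² = 1.243×10^-4 m².
From L = μ₀N²A/ℓ, N = √(Lℓ / (μ₀A)).
N = √[(9.120×10^-6)(0.784) / ((4π×10⁻⁷)×1.243×10^-4)] = √(4.578×10^4) ≈ 214.0.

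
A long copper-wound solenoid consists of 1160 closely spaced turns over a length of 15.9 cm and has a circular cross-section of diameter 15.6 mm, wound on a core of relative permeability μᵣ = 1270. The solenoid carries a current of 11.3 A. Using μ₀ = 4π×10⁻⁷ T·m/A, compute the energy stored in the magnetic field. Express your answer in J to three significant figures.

A = π(d/2)² = π(7.800×10^-3 m)² = 1.911×10^-4 m².
L = μ₀μᵣN²A/ℓ = (4π×10⁻⁷)(1270)(1160)²(1.911×10^-4)/(0.159) = 2.581 H.
U = ½LI² = ½(2.581)(11.3)² = 164.8 J.

U ≈ 165 J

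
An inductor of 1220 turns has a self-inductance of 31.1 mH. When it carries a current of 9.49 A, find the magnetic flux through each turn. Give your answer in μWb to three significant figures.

Φ_B ≈ 242 μWb

From L = NΦ_B/I, the flux per turn is Φ_B = LI/N.
Φ_B = (3.110×10^-2 H)(9.49 A)/1220 = 2.419×10^-4 Wb.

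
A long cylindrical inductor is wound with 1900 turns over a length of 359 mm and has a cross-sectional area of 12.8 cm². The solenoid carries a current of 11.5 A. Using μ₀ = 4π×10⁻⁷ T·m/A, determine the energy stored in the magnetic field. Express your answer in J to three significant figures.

A = 12.8 cm² = 1.280×10^-3 m².
L = μ₀N²A/ℓ = (4π×10⁻⁷)(1900)²(1.280×10^-3)/(0.359) = 1.617×10^-2 H.
U = ½LI² = ½(1.617×10^-2)(11.5)² = 1.07 J.

U ≈ 1.07 J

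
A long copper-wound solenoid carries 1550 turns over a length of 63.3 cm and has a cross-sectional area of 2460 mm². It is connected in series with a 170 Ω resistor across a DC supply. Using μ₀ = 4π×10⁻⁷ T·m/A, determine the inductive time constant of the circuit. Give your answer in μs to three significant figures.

A = 2460 mm² = 2.460×10^-3 m².
L = μ₀N²A/ℓ = (4π×10⁻⁷)(1550)²(2.460×10^-3)/(0.633) = 1.173×10^-2 H.
τ = L/R = (1.173×10^-2)/(170) = 6.902×10^-5 s.

τ ≈ 69.0 μs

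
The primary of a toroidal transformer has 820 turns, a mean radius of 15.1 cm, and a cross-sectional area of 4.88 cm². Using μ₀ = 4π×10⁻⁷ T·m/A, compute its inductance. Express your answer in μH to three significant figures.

For a thin toroid, L = μ₀N²A/(2πR).
L = (4π×10⁻⁷)(820)²(4.880×10^-4) / (2π×0.151 m) = 4.346×10^-4 H.

L ≈ 435 μH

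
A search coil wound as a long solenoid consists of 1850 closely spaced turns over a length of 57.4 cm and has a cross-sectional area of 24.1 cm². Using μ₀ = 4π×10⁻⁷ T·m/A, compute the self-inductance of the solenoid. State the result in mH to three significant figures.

L ≈ 18.1 mH

A = 24.1 cm² = 2.410×10^-3 m².
For a long solenoid, L = μ₀N²A/ℓ.
L = (4π×10⁻⁷)(1850)²(2.410×10^-3)/(0.574 m) = 1.806×10^-2 H.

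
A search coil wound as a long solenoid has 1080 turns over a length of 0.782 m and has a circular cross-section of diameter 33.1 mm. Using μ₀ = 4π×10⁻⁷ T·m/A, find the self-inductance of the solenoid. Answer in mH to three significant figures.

L ≈ 1.61 mH

A = π(d/2)² = π(1.655×10^-2 m)² = 8.6049×10^-4 m².
For a long solenoid, L = μ₀N²A/ℓ.
L = (4π×10⁻⁷)(1080)²(8.6049×10^-4)/(0.782 m) = 1.613×10^-3 H.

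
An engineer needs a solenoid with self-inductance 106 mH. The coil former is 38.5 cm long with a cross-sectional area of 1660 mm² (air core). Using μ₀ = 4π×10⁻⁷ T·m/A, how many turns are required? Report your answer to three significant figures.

N ≈ 4420 turns

A = 1660 mm² = 1.660×10^-3 m².
From L = μ₀N²A/ℓ, N = √(Lℓ / (μ₀A)).
N = √[(0.106)(0.385) / ((4π×10⁻⁷)×1.660×10^-3)] = √(1.956×10^7) ≈ 4423.1.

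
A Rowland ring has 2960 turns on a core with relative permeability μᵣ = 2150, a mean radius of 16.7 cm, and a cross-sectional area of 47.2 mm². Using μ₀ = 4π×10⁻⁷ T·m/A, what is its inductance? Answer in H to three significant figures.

For a thin toroid, L = μ₀μᵣN²A/(2πR).
L = (4π×10⁻⁷)(2150)(2960)²(4.720×10^-5) / (2π×0.167 m) = 1.0648 H.

L ≈ 1.06 H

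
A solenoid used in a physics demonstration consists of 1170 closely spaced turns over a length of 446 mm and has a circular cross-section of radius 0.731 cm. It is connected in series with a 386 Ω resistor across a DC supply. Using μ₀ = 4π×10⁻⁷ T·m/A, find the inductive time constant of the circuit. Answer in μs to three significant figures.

A = πr² = π(7.310×10^-3 m)² = 1.679×10^-4 m².
L = μ₀N²A/ℓ = (4π×10⁻⁷)(1170)²(1.679×10^-4)/(0.446) = 6.4749×10^-4 H.
τ = L/R = (6.4749×10^-4)/(386) = 1.677×10^-6 s.

τ ≈ 1.68 μs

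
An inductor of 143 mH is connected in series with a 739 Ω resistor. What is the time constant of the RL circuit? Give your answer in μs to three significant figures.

τ ≈ 194 μs

τ = L/R = (0.143 H)/(739 Ω) = 1.935×10^-4 s.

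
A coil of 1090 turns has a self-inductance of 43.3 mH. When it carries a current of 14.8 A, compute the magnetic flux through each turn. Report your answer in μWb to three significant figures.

Φ_B ≈ 588 μWb

From L = NΦ_B/I, the flux per turn is Φ_B = LI/N.
Φ_B = (4.330×10^-2 H)(14.8 A)/1090 = 5.879×10^-4 Wb.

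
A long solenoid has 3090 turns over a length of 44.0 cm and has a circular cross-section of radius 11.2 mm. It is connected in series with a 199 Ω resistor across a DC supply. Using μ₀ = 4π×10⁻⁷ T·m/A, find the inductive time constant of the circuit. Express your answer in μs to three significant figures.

A = πr² = π(1.120×10^-2 m)² = 3.941×10^-4 m².
L = μ₀N²A/ℓ = (4π×10⁻⁷)(3090)²(3.941×10^-4)/(0.44) = 1.0746×10^-2 H.
τ = L/R = (1.0746×10^-2)/(199) = 5.400×10^-5 s.

τ ≈ 54.0 μs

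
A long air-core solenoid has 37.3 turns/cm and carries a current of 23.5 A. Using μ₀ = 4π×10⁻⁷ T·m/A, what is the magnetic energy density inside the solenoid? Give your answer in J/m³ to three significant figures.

u ≈ 4830 J/m³

B = μ₀nI = (4π×10⁻⁷)(3.730×10^3)(23.5) = 0.1102 T.
u = B²/(2μ₀) = (0.1102)²/(2×4π×10⁻⁷) = 4.828×10^3 J/m³.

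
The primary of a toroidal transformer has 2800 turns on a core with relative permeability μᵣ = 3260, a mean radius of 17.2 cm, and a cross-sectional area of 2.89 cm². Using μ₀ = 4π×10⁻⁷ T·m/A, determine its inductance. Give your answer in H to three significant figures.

L ≈ 8.59 H

For a thin toroid, L = μ₀μᵣN²A/(2πR).
L = (4π×10⁻⁷)(3260)(2800)²(2.890×10^-4) / (2π×0.172 m) = 8.589 H.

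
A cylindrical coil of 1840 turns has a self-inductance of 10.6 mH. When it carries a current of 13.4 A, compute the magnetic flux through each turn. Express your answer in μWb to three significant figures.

Φ_B ≈ 77.2 μWb

From L = NΦ_B/I, the flux per turn is Φ_B = LI/N.
Φ_B = (1.060×10^-2 H)(13.4 A)/1840 = 7.720×10^-5 Wb.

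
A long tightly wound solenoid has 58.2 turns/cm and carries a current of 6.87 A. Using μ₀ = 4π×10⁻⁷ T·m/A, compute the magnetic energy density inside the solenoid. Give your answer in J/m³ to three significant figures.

B = μ₀nI = (4π×10⁻⁷)(5.820×10^3)(6.87) = 5.024×10^-2 T.
u = B²/(2μ₀) = (5.024×10^-2)²/(2×4π×10⁻⁷) = 1.004×10^3 J/m³.

u ≈ 1000 J/m³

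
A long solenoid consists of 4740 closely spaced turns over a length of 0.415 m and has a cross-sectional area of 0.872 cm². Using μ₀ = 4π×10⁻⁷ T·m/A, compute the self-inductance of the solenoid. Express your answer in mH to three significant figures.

A = 0.872 cm² = 8.720×10^-5 m².
For a long solenoid, L = μ₀N²A/ℓ.
L = (4π×10⁻⁷)(4740)²(8.720×10^-5)/(0.415 m) = 5.932×10^-3 H.

L ≈ 5.93 mH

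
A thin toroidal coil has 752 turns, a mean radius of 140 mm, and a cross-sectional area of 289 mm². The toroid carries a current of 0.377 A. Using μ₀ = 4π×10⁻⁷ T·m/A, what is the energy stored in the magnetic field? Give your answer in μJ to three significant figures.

U ≈ 16.6 μJ

L = μ₀N²A/(2πR) = (4π×10⁻⁷)(752)²(2.890×10^-4)/(2π×0.14) = 2.3347×10^-4 H.
U = ½LI² = ½(2.3347×10^-4)(0.377)² = 1.659×10^-5 J.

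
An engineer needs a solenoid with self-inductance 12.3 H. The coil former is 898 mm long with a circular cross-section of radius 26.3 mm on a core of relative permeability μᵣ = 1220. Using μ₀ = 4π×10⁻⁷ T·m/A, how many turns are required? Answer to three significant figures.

N ≈ 1820 turns

A = πr² = π(2.630×10^-2 m)² = 2.173×10^-3 m².
From L = μ₀μᵣN²A/ℓ, N = √(Lℓ / (μ₀μᵣA)).
N = √[(12.3)(0.898) / ((4π×10⁻⁷)(1220)×2.173×10^-3)] = √(3.316×10^6) ≈ 1820.9.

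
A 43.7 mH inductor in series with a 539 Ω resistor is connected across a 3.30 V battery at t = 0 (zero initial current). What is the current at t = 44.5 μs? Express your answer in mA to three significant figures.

τ = L/R = 4.370×10^-2/539 = 8.108×10^-5 s; final current I_∞ = ε/R = 3.30/539 = 6.122×10^-3 A.
I(t) = I_∞(1 − e^(−t/τ)) with t/τ = 0.549.
I = (6.122×10^-3)(1 − e^(−0.549)) = 2.586×10^-3 A.

I ≈ 2.59 mA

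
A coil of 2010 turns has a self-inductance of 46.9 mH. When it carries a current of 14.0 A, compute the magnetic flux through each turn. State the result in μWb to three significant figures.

Φ_B ≈ 327 μWb

From L = NΦ_B/I, the flux per turn is Φ_B = LI/N.
Φ_B = (4.690×10^-2 H)(14.0 A)/2010 = 3.267×10^-4 Wb.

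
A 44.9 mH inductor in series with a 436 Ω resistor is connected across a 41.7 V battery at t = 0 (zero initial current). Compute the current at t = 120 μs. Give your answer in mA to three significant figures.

I ≈ 65.8 mA

τ = L/R = 4.490×10^-2/436 = 1.030×10^-4 s; final current I_∞ = ε/R = 41.7/436 = 9.564×10^-2 A.
I(t) = I_∞(1 − e^(−t/τ)) with t/τ = 1.165.
I = (9.564×10^-2)(1 − e^(−1.165)) = 6.582×10^-2 A.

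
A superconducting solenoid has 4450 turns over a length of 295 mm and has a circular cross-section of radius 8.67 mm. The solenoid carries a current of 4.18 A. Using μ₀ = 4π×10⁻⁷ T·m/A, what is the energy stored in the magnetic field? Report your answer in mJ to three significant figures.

U ≈ 174 mJ

A = πr² = π(8.670×10^-3 m)² = 2.362×10^-4 m².
L = μ₀N²A/ℓ = (4π×10⁻⁷)(4450)²(2.362×10^-4)/(0.295) = 1.992×10^-2 H.
U = ½LI² = ½(1.992×10^-2)(4.18)² = 0.174 J.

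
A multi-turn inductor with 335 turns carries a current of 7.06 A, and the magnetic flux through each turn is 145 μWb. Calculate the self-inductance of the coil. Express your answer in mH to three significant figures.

Self-inductance is defined by L = NΦ_B/I (flux linkage over current).
L = (335)(1.450×10^-4 Wb)/(7.06 A) = 6.880×10^-3 H.

L ≈ 6.88 mH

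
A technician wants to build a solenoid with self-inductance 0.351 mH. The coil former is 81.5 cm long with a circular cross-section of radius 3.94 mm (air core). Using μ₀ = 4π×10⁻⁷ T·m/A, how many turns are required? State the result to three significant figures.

N ≈ 2160 turns

A = πr² = π(3.940×10^-3 m)² = 4.877×10^-5 m².
From L = μ₀N²A/ℓ, N = √(Lℓ / (μ₀A)).
N = √[(3.510×10^-4)(0.815) / ((4π×10⁻⁷)×4.877×10^-5)] = √(4.668×10^6) ≈ 2160.5.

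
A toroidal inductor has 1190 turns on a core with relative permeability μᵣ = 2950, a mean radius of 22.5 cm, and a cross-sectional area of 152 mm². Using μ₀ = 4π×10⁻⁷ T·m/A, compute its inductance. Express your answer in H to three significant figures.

For a thin toroid, L = μ₀μᵣN²A/(2πR).
L = (4π×10⁻⁷)(2950)(1190)²(1.520×10^-4) / (2π×0.225 m) = 0.5644 H.

L ≈ 0.564 H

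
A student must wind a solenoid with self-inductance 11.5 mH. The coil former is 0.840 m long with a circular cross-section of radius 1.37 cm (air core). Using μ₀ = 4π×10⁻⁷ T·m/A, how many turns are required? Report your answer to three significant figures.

A = πr² = π(1.370×10^-2 m)² = 5.896×10^-4 m².
From L = μ₀N²A/ℓ, N = √(Lℓ / (μ₀A)).
N = √[(1.150×10^-2)(0.84) / ((4π×10⁻⁷)×5.896×10^-4)] = √(1.304×10^7) ≈ 3610.7.

N ≈ 3610 turns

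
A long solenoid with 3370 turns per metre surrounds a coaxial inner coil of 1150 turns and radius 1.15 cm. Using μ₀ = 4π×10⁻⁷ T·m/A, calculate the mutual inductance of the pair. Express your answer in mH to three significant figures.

M ≈ 2.02 mH

The outer solenoid produces a uniform field B₁ = μ₀n₁I₁ across the inner coil,
so the flux linkage is N₂Φ = N₂B₁A₂ = μ₀n₁N₂A₂·I₁, giving M = μ₀n₁N₂A₂.
A₂ = πr² = π(1.150×10^-2 m)² = 4.1548×10^-4 m².
M = (4π×10⁻⁷)(3370)(1150)(4.1548×10^-4) = 2.023×10^-3 H.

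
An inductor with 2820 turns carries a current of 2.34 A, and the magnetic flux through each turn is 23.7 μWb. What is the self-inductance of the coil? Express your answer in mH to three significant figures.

Self-inductance is defined by L = NΦ_B/I (flux linkage over current).
L = (2820)(2.370×10^-5 Wb)/(2.34 A) = 2.856×10^-2 H.

L ≈ 28.6 mH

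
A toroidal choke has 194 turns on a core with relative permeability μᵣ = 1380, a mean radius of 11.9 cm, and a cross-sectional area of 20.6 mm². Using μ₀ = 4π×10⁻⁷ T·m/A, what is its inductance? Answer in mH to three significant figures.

For a thin toroid, L = μ₀μᵣN²A/(2πR).
L = (4π×10⁻⁷)(1380)(194)²(2.060×10^-5) / (2π×0.119 m) = 1.798×10^-3 H.

L ≈ 1.80 mH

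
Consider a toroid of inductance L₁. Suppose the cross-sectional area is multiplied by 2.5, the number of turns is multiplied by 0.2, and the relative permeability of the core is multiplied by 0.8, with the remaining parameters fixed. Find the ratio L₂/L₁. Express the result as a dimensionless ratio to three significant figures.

For a toroid, L ∝ μᵣN²A/R.
L₂/L₁ = (2.5) × (0.2)^2 × (0.8) = 0.0800.

L₂/L₁ = 0.0800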